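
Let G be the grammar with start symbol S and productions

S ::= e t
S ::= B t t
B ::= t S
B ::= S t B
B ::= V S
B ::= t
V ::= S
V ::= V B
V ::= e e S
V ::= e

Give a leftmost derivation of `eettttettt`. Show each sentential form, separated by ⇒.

S ⇒ Btt   [S ::= B t t]
Btt ⇒ VStt   [B ::= V S]
VStt ⇒ VBStt   [V ::= V B]
VBStt ⇒ SBStt   [V ::= S]
SBStt ⇒ BttBStt   [S ::= B t t]
BttBStt ⇒ VSttBStt   [B ::= V S]
VSttBStt ⇒ eSttBStt   [V ::= e]
eSttBStt ⇒ eetttBStt   [S ::= e t]
eetttBStt ⇒ eettttStt   [B ::= t]
eettttStt ⇒ eettttettt   [S ::= e t]

S ⇒ Btt ⇒ VStt ⇒ VBStt ⇒ SBStt ⇒ BttBStt ⇒ VSttBStt ⇒ eSttBStt ⇒ eetttBStt ⇒ eettttStt ⇒ eettttettt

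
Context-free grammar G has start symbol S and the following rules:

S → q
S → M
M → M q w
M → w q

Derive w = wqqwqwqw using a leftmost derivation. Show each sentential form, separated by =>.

S => M => Mqw => Mqwqw => Mqwqwqw => wqqwqwqw

S => M   [S → M]
M => Mqw   [M → M q w]
Mqw => Mqwqw   [M → M q w]
Mqwqw => Mqwqwqw   [M → M q w]
Mqwqwqw => wqqwqwqw   [M → w q]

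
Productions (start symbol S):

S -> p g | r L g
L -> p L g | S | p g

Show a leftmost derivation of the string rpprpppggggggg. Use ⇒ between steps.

S ⇒ rLg ⇒ rpLgg ⇒ rppLggg ⇒ rppSggg ⇒ rpprLgggg ⇒ rpprpLggggg ⇒ rpprppLgggggg ⇒ rpprpppggggggg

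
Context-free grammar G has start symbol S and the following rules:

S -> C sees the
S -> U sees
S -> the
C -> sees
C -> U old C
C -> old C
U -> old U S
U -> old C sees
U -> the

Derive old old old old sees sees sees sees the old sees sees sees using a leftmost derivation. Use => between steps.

S => U sees => old C sees sees => old old C sees sees => old old U old C sees sees => old old old U S old C sees sees => old old old old C sees S old C sees sees => old old old old sees sees S old C sees sees => old old old old sees sees C sees the old C sees sees => old old old old sees sees sees sees the old C sees sees => old old old old sees sees sees sees the old sees sees sees

S => U sees   [S -> U sees]
U sees => old C sees sees   [U -> old C sees]
old C sees sees => old old C sees sees   [C -> old C]
old old C sees sees => old old U old C sees sees   [C -> U old C]
old old U old C sees sees => old old old U S old C sees sees   [U -> old U S]
old old old U S old C sees sees => old old old old C sees S old C sees sees   [U -> old C sees]
old old old old C sees S old C sees sees => old old old old sees sees S old C sees sees   [C -> sees]
old old old old sees sees S old C sees sees => old old old old sees sees C sees the old C sees sees   [S -> C sees the]
old old old old sees sees C sees the old C sees sees => old old old old sees sees sees sees the old C sees sees   [C -> sees]
old old old old sees sees sees sees the old C sees sees => old old old old sees sees sees sees the old sees sees sees   [C -> sees]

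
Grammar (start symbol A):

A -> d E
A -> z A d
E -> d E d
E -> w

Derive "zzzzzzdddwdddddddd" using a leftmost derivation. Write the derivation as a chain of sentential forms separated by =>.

A=>zAd=>zzAdd=>zzzAddd=>zzzzAdddd=>zzzzzAddddd=>zzzzzzAdddddd=>zzzzzzdEdddddd=>zzzzzzddEddddddd=>zzzzzzdddEdddddddd=>zzzzzzdddwdddddddd

A => zAd   [A -> z A d]
zAd => zzAdd   [A -> z A d]
zzAdd => zzzAddd   [A -> z A d]
zzzAddd => zzzzAdddd   [A -> z A d]
zzzzAdddd => zzzzzAddddd   [A -> z A d]
zzzzzAddddd => zzzzzzAdddddd   [A -> z A d]
zzzzzzAdddddd => zzzzzzdEdddddd   [A -> d E]
zzzzzzdEdddddd => zzzzzzddEddddddd   [E -> d E d]
zzzzzzddEddddddd => zzzzzzdddEdddddddd   [E -> d E d]
zzzzzzdddEdddddddd => zzzzzzdddwdddddddd   [E -> w]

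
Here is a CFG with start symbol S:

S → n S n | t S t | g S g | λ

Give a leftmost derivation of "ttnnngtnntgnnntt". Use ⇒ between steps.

S ⇒ tSt   [S → t S t]
tSt ⇒ ttStt   [S → t S t]
ttStt ⇒ ttnSntt   [S → n S n]
ttnSntt ⇒ ttnnSnntt   [S → n S n]
ttnnSnntt ⇒ ttnnnSnnntt   [S → n S n]
ttnnnSnnntt ⇒ ttnnngSgnnntt   [S → g S g]
ttnnngSgnnntt ⇒ ttnnngtStgnnntt   [S → t S t]
ttnnngtStgnnntt ⇒ ttnnngtnSntgnnntt   [S → n S n]
ttnnngtnSntgnnntt ⇒ ttnnngtnntgnnntt   [S → λ]

S⇒tSt⇒ttStt⇒ttnSntt⇒ttnnSnntt⇒ttnnnSnnntt⇒ttnnngSgnnntt⇒ttnnngtStgnnntt⇒ttnnngtnSntgnnntt⇒ttnnngtnntgnnntt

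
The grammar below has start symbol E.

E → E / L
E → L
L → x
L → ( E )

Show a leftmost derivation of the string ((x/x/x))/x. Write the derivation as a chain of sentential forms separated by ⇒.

E ⇒ E/L   [E → E / L]
E/L ⇒ L/L   [E → L]
L/L ⇒ (E)/L   [L → ( E )]
(E)/L ⇒ (L)/L   [E → L]
(L)/L ⇒ ((E))/L   [L → ( E )]
((E))/L ⇒ ((E/L))/L   [E → E / L]
((E/L))/L ⇒ ((E/L/L))/L   [E → E / L]
((E/L/L))/L ⇒ ((L/L/L))/L   [E → L]
((L/L/L))/L ⇒ ((x/L/L))/L   [L → x]
((x/L/L))/L ⇒ ((x/x/L))/L   [L → x]
((x/x/L))/L ⇒ ((x/x/x))/L   [L → x]
((x/x/x))/L ⇒ ((x/x/x))/x   [L → x]

E⇒E/L⇒L/L⇒(E)/L⇒(L)/L⇒((E))/L⇒((E/L))/L⇒((E/L/L))/L⇒((L/L/L))/L⇒((x/L/L))/L⇒((x/x/L))/L⇒((x/x/x))/L⇒((x/x/x))/x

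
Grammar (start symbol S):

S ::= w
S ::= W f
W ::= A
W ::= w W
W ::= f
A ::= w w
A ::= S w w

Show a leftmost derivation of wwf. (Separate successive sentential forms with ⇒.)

S ⇒ Wf ⇒ Af ⇒ wwf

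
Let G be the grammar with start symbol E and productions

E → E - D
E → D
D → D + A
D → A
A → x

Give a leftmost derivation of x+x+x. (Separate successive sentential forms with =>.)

E => D => D+A => D+A+A => A+A+A => x+A+A => x+x+A => x+x+x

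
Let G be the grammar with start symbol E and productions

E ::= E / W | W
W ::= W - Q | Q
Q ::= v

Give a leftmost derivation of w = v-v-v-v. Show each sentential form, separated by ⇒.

E ⇒ W   [E ::= W]
W ⇒ W-Q   [W ::= W - Q]
W-Q ⇒ W-Q-Q   [W ::= W - Q]
W-Q-Q ⇒ W-Q-Q-Q   [W ::= W - Q]
W-Q-Q-Q ⇒ Q-Q-Q-Q   [W ::= Q]
Q-Q-Q-Q ⇒ v-Q-Q-Q   [Q ::= v]
v-Q-Q-Q ⇒ v-v-Q-Q   [Q ::= v]
v-v-Q-Q ⇒ v-v-v-Q   [Q ::= v]
v-v-v-Q ⇒ v-v-v-v   [Q ::= v]

E ⇒ W ⇒ W-Q ⇒ W-Q-Q ⇒ W-Q-Q-Q ⇒ Q-Q-Q-Q ⇒ v-Q-Q-Q ⇒ v-v-Q-Q ⇒ v-v-v-Q ⇒ v-v-v-v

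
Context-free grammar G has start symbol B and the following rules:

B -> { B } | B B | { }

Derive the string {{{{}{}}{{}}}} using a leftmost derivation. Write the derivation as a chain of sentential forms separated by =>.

B => {B} => {{B}} => {{BB}} => {{{B}B}} => {{{BB}B}} => {{{{}B}B}} => {{{{}{}}B}} => {{{{}{}}{B}}} => {{{{}{}}{{}}}}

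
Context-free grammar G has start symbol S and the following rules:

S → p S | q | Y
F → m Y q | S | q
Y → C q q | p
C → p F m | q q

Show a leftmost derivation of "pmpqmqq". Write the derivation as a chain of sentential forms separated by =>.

S => Y => Cqq => pFmqq => pmYqmqq => pmpqmqq

S => Y   [S → Y]
Y => Cqq   [Y → C q q]
Cqq => pFmqq   [C → p F m]
pFmqq => pmYqmqq   [F → m Y q]
pmYqmqq => pmpqmqq   [Y → p]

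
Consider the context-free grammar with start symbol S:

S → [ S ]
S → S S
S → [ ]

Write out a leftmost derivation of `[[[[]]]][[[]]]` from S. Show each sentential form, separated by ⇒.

S ⇒ SS   [S → S S]
SS ⇒ [S]S   [S → [ S ]]
[S]S ⇒ [[S]]S   [S → [ S ]]
[[S]]S ⇒ [[[S]]]S   [S → [ S ]]
[[[S]]]S ⇒ [[[[]]]]S   [S → [ ]]
[[[[]]]]S ⇒ [[[[]]]][S]   [S → [ S ]]
[[[[]]]][S] ⇒ [[[[]]]][[S]]   [S → [ S ]]
[[[[]]]][[S]] ⇒ [[[[]]]][[[]]]   [S → [ ]]

S ⇒ SS ⇒ [S]S ⇒ [[S]]S ⇒ [[[S]]]S ⇒ [[[[]]]]S ⇒ [[[[]]]][S] ⇒ [[[[]]]][[S]] ⇒ [[[[]]]][[[]]]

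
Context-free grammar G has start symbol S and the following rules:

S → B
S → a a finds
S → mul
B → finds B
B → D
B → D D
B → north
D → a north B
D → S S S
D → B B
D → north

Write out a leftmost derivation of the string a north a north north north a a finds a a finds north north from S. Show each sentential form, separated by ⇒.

S ⇒ B ⇒ D D ⇒ a north B D ⇒ a north D D D ⇒ a north S S S D D ⇒ a north B S S D D ⇒ a north D D S S D D ⇒ a north a north B D S S D D ⇒ a north a north north D S S D D ⇒ a north a north north north S S D D ⇒ a north a north north north a a finds S D D ⇒ a north a north north north a a finds a a finds D D ⇒ a north a north north north a a finds a a finds north D ⇒ a north a north north north a a finds a a finds north north

S ⇒ B   [S → B]
B ⇒ D D   [B → D D]
D D ⇒ a north B D   [D → a north B]
a north B D ⇒ a north D D D   [B → D D]
a north D D D ⇒ a north S S S D D   [D → S S S]
a north S S S D D ⇒ a north B S S D D   [S → B]
a north B S S D D ⇒ a north D D S S D D   [B → D D]
a north D D S S D D ⇒ a north a north B D S S D D   [D → a north B]
a north a north B D S S D D ⇒ a north a north north D S S D D   [B → north]
a north a north north D S S D D ⇒ a north a north north north S S D D   [D → north]
a north a north north north S S D D ⇒ a north a north north north a a finds S D D   [S → a a finds]
a north a north north north a a finds S D D ⇒ a north a north north north a a finds a a finds D D   [S → a a finds]
a north a north north north a a finds a a finds D D ⇒ a north a north north north a a finds a a finds north D   [D → north]
a north a north north north a a finds a a finds north D ⇒ a north a north north north a a finds a a finds north north   [D → north]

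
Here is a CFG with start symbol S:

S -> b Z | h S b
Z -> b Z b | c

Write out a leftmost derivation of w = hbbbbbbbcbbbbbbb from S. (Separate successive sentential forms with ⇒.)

S ⇒ hSb ⇒ hbZb ⇒ hbbZbb ⇒ hbbbZbbb ⇒ hbbbbZbbbb ⇒ hbbbbbZbbbbb ⇒ hbbbbbbZbbbbbb ⇒ hbbbbbbbZbbbbbbb ⇒ hbbbbbbbcbbbbbbb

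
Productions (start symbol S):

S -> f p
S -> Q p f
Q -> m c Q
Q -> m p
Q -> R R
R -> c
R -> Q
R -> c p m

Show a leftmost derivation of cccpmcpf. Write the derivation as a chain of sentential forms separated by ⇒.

S ⇒ Qpf ⇒ RRpf ⇒ QRpf ⇒ RRRpf ⇒ cRRpf ⇒ ccRpf ⇒ ccQpf ⇒ ccRRpf ⇒ cccpmRpf ⇒ cccpmcpf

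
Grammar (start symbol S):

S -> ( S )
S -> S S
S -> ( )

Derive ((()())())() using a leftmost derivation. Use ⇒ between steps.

S ⇒ SS ⇒ (S)S ⇒ (SS)S ⇒ ((S)S)S ⇒ ((SS)S)S ⇒ ((()S)S)S ⇒ ((()())S)S ⇒ ((()())())S ⇒ ((()())())()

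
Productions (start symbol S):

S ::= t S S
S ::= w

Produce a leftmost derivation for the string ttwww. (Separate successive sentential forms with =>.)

S => tSS => ttSSS => ttwSS => ttwwS => ttwww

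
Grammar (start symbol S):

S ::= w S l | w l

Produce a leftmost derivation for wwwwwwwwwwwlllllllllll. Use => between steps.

S => wSl   [S ::= w S l]
wSl => wwSll   [S ::= w S l]
wwSll => wwwSlll   [S ::= w S l]
wwwSlll => wwwwSllll   [S ::= w S l]
wwwwSllll => wwwwwSlllll   [S ::= w S l]
wwwwwSlllll => wwwwwwSllllll   [S ::= w S l]
wwwwwwSllllll => wwwwwwwSlllllll   [S ::= w S l]
wwwwwwwSlllllll => wwwwwwwwSllllllll   [S ::= w S l]
wwwwwwwwSllllllll => wwwwwwwwwSlllllllll   [S ::= w S l]
wwwwwwwwwSlllllllll => wwwwwwwwwwSllllllllll   [S ::= w S l]
wwwwwwwwwwSllllllllll => wwwwwwwwwwwlllllllllll   [S ::= w l]

S => wSl => wwSll => wwwSlll => wwwwSllll => wwwwwSlllll => wwwwwwSllllll => wwwwwwwSlllllll => wwwwwwwwSllllllll => wwwwwwwwwSlllllllll => wwwwwwwwwwSllllllllll => wwwwwwwwwwwlllllllllll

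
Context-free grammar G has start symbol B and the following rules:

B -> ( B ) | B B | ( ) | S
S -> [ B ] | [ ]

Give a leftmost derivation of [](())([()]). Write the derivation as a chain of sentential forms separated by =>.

B=>BB=>BBB=>SBB=>[]BB=>[](B)B=>[](())B=>[](())(B)=>[](())(S)=>[](())([B])=>[](())([()])

B => BB   [B -> B B]
BB => BBB   [B -> B B]
BBB => SBB   [B -> S]
SBB => []BB   [S -> [ ]]
[]BB => [](B)B   [B -> ( B )]
[](B)B => [](())B   [B -> ( )]
[](())B => [](())(B)   [B -> ( B )]
[](())(B) => [](())(S)   [B -> S]
[](())(S) => [](())([B])   [S -> [ B ]]
[](())([B]) => [](())([()])   [B -> ( )]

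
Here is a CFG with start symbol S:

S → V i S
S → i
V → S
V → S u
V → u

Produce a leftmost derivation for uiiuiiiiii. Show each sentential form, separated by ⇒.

S⇒ViS⇒SiS⇒ViSiS⇒uiSiS⇒uiViSiS⇒uiSiSiS⇒uiViSiSiS⇒uiSuiSiSiS⇒uiiuiSiSiS⇒uiiuiiiSiS⇒uiiuiiiiiS⇒uiiuiiiiii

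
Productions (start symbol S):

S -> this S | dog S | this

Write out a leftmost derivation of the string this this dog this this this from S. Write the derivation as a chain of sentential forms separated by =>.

S => this S => this this S => this this dog S => this this dog this S => this this dog this this S => this this dog this this this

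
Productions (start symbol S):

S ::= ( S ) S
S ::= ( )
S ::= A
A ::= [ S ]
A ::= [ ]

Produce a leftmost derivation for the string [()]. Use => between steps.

S=>A=>[S]=>[()]

S => A   [S ::= A]
A => [S]   [A ::= [ S ]]
[S] => [()]   [S ::= ( )]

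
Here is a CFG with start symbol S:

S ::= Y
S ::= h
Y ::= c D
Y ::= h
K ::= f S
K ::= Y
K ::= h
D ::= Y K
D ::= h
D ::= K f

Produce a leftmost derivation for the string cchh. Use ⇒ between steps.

S ⇒ Y ⇒ cD ⇒ cYK ⇒ ccDK ⇒ cchK ⇒ cchh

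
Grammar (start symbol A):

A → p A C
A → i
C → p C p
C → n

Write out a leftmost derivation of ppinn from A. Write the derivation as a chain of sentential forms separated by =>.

A => pAC   [A → p A C]
pAC => ppACC   [A → p A C]
ppACC => ppiCC   [A → i]
ppiCC => ppinC   [C → n]
ppinC => ppinn   [C → n]

A=>pAC=>ppACC=>ppiCC=>ppinC=>ppinn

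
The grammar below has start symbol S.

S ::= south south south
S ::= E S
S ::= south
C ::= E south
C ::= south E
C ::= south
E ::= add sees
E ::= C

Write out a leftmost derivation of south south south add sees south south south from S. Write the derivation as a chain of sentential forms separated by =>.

S => E S   [S ::= E S]
E S => C S   [E ::= C]
C S => south E S   [C ::= south E]
south E S => south C S   [E ::= C]
south C S => south south E S   [C ::= south E]
south south E S => south south C S   [E ::= C]
south south C S => south south south E S   [C ::= south E]
south south south E S => south south south add sees S   [E ::= add sees]
south south south add sees S => south south south add sees south south south   [S ::= south south south]

S => E S => C S => south E S => south C S => south south E S => south south C S => south south south E S => south south south add sees S => south south south add sees south south south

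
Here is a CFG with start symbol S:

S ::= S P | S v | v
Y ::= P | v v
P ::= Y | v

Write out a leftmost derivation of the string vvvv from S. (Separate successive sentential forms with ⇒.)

S ⇒ Sv   [S ::= S v]
Sv ⇒ SPv   [S ::= S P]
SPv ⇒ SPPv   [S ::= S P]
SPPv ⇒ vPPv   [S ::= v]
vPPv ⇒ vvPv   [P ::= v]
vvPv ⇒ vvvv   [P ::= v]

S⇒Sv⇒SPv⇒SPPv⇒vPPv⇒vvPv⇒vvvv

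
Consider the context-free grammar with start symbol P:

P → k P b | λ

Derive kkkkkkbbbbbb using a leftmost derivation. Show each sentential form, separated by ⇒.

P ⇒ kPb   [P → k P b]
kPb ⇒ kkPbb   [P → k P b]
kkPbb ⇒ kkkPbbb   [P → k P b]
kkkPbbb ⇒ kkkkPbbbb   [P → k P b]
kkkkPbbbb ⇒ kkkkkPbbbbb   [P → k P b]
kkkkkPbbbbb ⇒ kkkkkkPbbbbbb   [P → k P b]
kkkkkkPbbbbbb ⇒ kkkkkkbbbbbb   [P → λ]

P ⇒ kPb ⇒ kkPbb ⇒ kkkPbbb ⇒ kkkkPbbbb ⇒ kkkkkPbbbbb ⇒ kkkkkkPbbbbbb ⇒ kkkkkkbbbbbb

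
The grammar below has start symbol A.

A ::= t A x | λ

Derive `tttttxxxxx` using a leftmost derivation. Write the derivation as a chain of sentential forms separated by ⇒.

A ⇒ tAx   [A ::= t A x]
tAx ⇒ ttAxx   [A ::= t A x]
ttAxx ⇒ tttAxxx   [A ::= t A x]
tttAxxx ⇒ ttttAxxxx   [A ::= t A x]
ttttAxxxx ⇒ tttttAxxxxx   [A ::= t A x]
tttttAxxxxx ⇒ tttttxxxxx   [A ::= λ]

A⇒tAx⇒ttAxx⇒tttAxxx⇒ttttAxxxx⇒tttttAxxxxx⇒tttttxxxxx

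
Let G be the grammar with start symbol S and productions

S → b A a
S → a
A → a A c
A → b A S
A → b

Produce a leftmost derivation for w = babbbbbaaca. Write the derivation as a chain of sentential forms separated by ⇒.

S ⇒ bAa   [S → b A a]
bAa ⇒ baAca   [A → a A c]
baAca ⇒ babASca   [A → b A S]
babASca ⇒ babbSca   [A → b]
babbSca ⇒ babbbAaca   [S → b A a]
babbbAaca ⇒ babbbbASaca   [A → b A S]
babbbbASaca ⇒ babbbbbSaca   [A → b]
babbbbbSaca ⇒ babbbbbaaca   [S → a]

S ⇒ bAa ⇒ baAca ⇒ babASca ⇒ babbSca ⇒ babbbAaca ⇒ babbbbASaca ⇒ babbbbbSaca ⇒ babbbbbaaca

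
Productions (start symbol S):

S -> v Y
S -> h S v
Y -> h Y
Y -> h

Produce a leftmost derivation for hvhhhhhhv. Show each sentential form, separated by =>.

S => hSv => hvYv => hvhYv => hvhhYv => hvhhhYv => hvhhhhYv => hvhhhhhYv => hvhhhhhhv

S => hSv   [S -> h S v]
hSv => hvYv   [S -> v Y]
hvYv => hvhYv   [Y -> h Y]
hvhYv => hvhhYv   [Y -> h Y]
hvhhYv => hvhhhYv   [Y -> h Y]
hvhhhYv => hvhhhhYv   [Y -> h Y]
hvhhhhYv => hvhhhhhYv   [Y -> h Y]
hvhhhhhYv => hvhhhhhhv   [Y -> h]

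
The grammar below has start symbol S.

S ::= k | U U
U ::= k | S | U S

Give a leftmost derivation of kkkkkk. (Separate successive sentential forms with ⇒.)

S ⇒ UU   [S ::= U U]
UU ⇒ SU   [U ::= S]
SU ⇒ UUU   [S ::= U U]
UUU ⇒ kUU   [U ::= k]
kUU ⇒ kUSU   [U ::= U S]
kUSU ⇒ kUSSU   [U ::= U S]
kUSSU ⇒ kkSSU   [U ::= k]
kkSSU ⇒ kkkSU   [S ::= k]
kkkSU ⇒ kkkUUU   [S ::= U U]
kkkUUU ⇒ kkkkUU   [U ::= k]
kkkkUU ⇒ kkkkkU   [U ::= k]
kkkkkU ⇒ kkkkkk   [U ::= k]

S⇒UU⇒SU⇒UUU⇒kUU⇒kUSU⇒kUSSU⇒kkSSU⇒kkkSU⇒kkkUUU⇒kkkkUU⇒kkkkkU⇒kkkkkk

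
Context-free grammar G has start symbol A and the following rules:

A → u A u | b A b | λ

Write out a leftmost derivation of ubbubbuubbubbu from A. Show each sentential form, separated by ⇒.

A ⇒ uAu ⇒ ubAbu ⇒ ubbAbbu ⇒ ubbuAubbu ⇒ ubbubAbubbu ⇒ ubbubbAbbubbu ⇒ ubbubbuAubbubbu ⇒ ubbubbuubbubbu

A ⇒ uAu   [A → u A u]
uAu ⇒ ubAbu   [A → b A b]
ubAbu ⇒ ubbAbbu   [A → b A b]
ubbAbbu ⇒ ubbuAubbu   [A → u A u]
ubbuAubbu ⇒ ubbubAbubbu   [A → b A b]
ubbubAbubbu ⇒ ubbubbAbbubbu   [A → b A b]
ubbubbAbbubbu ⇒ ubbubbuAubbubbu   [A → u A u]
ubbubbuAubbubbu ⇒ ubbubbuubbubbu   [A → λ]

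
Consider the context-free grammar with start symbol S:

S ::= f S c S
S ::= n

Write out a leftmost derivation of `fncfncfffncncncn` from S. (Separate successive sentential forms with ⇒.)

S ⇒ fScS ⇒ fncS ⇒ fncfScS ⇒ fncfncS ⇒ fncfncfScS ⇒ fncfncffScScS ⇒ fncfncfffScScScS ⇒ fncfncfffncScScS ⇒ fncfncfffncncScS ⇒ fncfncfffncncncS ⇒ fncfncfffncncncn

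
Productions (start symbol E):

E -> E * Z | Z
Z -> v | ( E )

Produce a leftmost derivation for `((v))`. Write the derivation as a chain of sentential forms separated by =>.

E => Z => (E) => (Z) => ((E)) => ((Z)) => ((v))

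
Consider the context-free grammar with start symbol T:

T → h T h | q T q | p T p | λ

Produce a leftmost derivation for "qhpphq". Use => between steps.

T=>qTq=>qhThq=>qhpTphq=>qhpphq

T => qTq   [T → q T q]
qTq => qhThq   [T → h T h]
qhThq => qhpTphq   [T → p T p]
qhpTphq => qhpphq   [T → λ]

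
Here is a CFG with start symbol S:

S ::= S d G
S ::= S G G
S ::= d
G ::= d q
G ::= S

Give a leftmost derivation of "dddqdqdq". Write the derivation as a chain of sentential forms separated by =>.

S=>SGG=>SdGGG=>ddGGG=>dddqGG=>dddqdqG=>dddqdqdq

S => SGG   [S ::= S G G]
SGG => SdGGG   [S ::= S d G]
SdGGG => ddGGG   [S ::= d]
ddGGG => dddqGG   [G ::= d q]
dddqGG => dddqdqG   [G ::= d q]
dddqdqG => dddqdqdq   [G ::= d q]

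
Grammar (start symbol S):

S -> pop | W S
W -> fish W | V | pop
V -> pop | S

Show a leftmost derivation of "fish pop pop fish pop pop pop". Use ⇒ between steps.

S ⇒ W S ⇒ fish W S ⇒ fish V S ⇒ fish pop S ⇒ fish pop W S ⇒ fish pop pop S ⇒ fish pop pop W S ⇒ fish pop pop fish W S ⇒ fish pop pop fish V S ⇒ fish pop pop fish S S ⇒ fish pop pop fish pop S ⇒ fish pop pop fish pop W S ⇒ fish pop pop fish pop pop S ⇒ fish pop pop fish pop pop pop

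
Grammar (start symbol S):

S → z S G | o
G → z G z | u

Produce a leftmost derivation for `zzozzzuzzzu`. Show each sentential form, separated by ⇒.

S⇒zSG⇒zzSGG⇒zzoGG⇒zzozGzG⇒zzozzGzzG⇒zzozzzGzzzG⇒zzozzzuzzzG⇒zzozzzuzzzu

S ⇒ zSG   [S → z S G]
zSG ⇒ zzSGG   [S → z S G]
zzSGG ⇒ zzoGG   [S → o]
zzoGG ⇒ zzozGzG   [G → z G z]
zzozGzG ⇒ zzozzGzzG   [G → z G z]
zzozzGzzG ⇒ zzozzzGzzzG   [G → z G z]
zzozzzGzzzG ⇒ zzozzzuzzzG   [G → u]
zzozzzuzzzG ⇒ zzozzzuzzzu   [G → u]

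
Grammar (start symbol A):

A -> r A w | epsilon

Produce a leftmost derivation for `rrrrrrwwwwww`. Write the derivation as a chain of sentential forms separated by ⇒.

A ⇒ rAw ⇒ rrAww ⇒ rrrAwww ⇒ rrrrAwwww ⇒ rrrrrAwwwww ⇒ rrrrrrAwwwwww ⇒ rrrrrrwwwwww

A ⇒ rAw   [A -> r A w]
rAw ⇒ rrAww   [A -> r A w]
rrAww ⇒ rrrAwww   [A -> r A w]
rrrAwww ⇒ rrrrAwwww   [A -> r A w]
rrrrAwwww ⇒ rrrrrAwwwww   [A -> r A w]
rrrrrAwwwww ⇒ rrrrrrAwwwwww   [A -> r A w]
rrrrrrAwwwwww ⇒ rrrrrrwwwwww   [A -> epsilon]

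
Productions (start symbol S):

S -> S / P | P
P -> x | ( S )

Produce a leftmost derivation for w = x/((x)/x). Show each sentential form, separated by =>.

S=>S/P=>P/P=>x/P=>x/(S)=>x/(S/P)=>x/(P/P)=>x/((S)/P)=>x/((P)/P)=>x/((x)/P)=>x/((x)/x)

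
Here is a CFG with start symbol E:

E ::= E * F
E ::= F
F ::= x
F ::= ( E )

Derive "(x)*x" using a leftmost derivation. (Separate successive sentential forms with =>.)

E => E*F   [E ::= E * F]
E*F => F*F   [E ::= F]
F*F => (E)*F   [F ::= ( E )]
(E)*F => (F)*F   [E ::= F]
(F)*F => (x)*F   [F ::= x]
(x)*F => (x)*x   [F ::= x]

E => E*F => F*F => (E)*F => (F)*F => (x)*F => (x)*x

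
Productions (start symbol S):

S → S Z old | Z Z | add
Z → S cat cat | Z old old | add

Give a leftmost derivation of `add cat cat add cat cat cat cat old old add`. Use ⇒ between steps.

S ⇒ Z Z   [S → Z Z]
Z Z ⇒ Z old old Z   [Z → Z old old]
Z old old Z ⇒ S cat cat old old Z   [Z → S cat cat]
S cat cat old old Z ⇒ Z Z cat cat old old Z   [S → Z Z]
Z Z cat cat old old Z ⇒ S cat cat Z cat cat old old Z   [Z → S cat cat]
S cat cat Z cat cat old old Z ⇒ add cat cat Z cat cat old old Z   [S → add]
add cat cat Z cat cat old old Z ⇒ add cat cat S cat cat cat cat old old Z   [Z → S cat cat]
add cat cat S cat cat cat cat old old Z ⇒ add cat cat add cat cat cat cat old old Z   [S → add]
add cat cat add cat cat cat cat old old Z ⇒ add cat cat add cat cat cat cat old old add   [Z → add]

S ⇒ Z Z ⇒ Z old old Z ⇒ S cat cat old old Z ⇒ Z Z cat cat old old Z ⇒ S cat cat Z cat cat old old Z ⇒ add cat cat Z cat cat old old Z ⇒ add cat cat S cat cat cat cat old old Z ⇒ add cat cat add cat cat cat cat old old Z ⇒ add cat cat add cat cat cat cat old old add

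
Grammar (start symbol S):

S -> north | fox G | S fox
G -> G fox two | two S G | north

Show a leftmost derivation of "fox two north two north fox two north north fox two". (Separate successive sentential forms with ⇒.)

S ⇒ fox G   [S -> fox G]
fox G ⇒ fox G fox two   [G -> G fox two]
fox G fox two ⇒ fox two S G fox two   [G -> two S G]
fox two S G fox two ⇒ fox two north G fox two   [S -> north]
fox two north G fox two ⇒ fox two north two S G fox two   [G -> two S G]
fox two north two S G fox two ⇒ fox two north two S fox G fox two   [S -> S fox]
fox two north two S fox G fox two ⇒ fox two north two north fox G fox two   [S -> north]
fox two north two north fox G fox two ⇒ fox two north two north fox two S G fox two   [G -> two S G]
fox two north two north fox two S G fox two ⇒ fox two north two north fox two north G fox two   [S -> north]
fox two north two north fox two north G fox two ⇒ fox two north two north fox two north north fox two   [G -> north]

S ⇒ fox G ⇒ fox G fox two ⇒ fox two S G fox two ⇒ fox two north G fox two ⇒ fox two north two S G fox two ⇒ fox two north two S fox G fox two ⇒ fox two north two north fox G fox two ⇒ fox two north two north fox two S G fox two ⇒ fox two north two north fox two north G fox two ⇒ fox two north two north fox two north north fox two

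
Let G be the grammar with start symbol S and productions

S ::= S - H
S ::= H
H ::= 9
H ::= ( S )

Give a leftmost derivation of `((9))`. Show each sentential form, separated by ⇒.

S ⇒ H ⇒ (S) ⇒ (H) ⇒ ((S)) ⇒ ((H)) ⇒ ((9))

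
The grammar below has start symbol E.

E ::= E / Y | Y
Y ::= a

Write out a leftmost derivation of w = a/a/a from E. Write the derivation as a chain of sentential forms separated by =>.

E=>E/Y=>E/Y/Y=>Y/Y/Y=>a/Y/Y=>a/a/Y=>a/a/a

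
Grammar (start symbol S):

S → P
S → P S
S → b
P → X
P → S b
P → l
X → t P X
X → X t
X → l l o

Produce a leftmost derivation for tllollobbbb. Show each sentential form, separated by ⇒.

S ⇒ P ⇒ Sb ⇒ PSb ⇒ SbSb ⇒ PSbSb ⇒ XSbSb ⇒ tPXSbSb ⇒ tXXSbSb ⇒ tlloXSbSb ⇒ tllolloSbSb ⇒ tllollobbSb ⇒ tllollobbbb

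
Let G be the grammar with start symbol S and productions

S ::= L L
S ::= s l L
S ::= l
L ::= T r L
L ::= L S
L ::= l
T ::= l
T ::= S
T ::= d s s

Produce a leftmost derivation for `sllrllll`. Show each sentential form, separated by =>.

S => slL => slLS => slTrLS => sllrLS => sllrLSS => sllrlSS => sllrlLLS => sllrllLS => sllrlllS => sllrllll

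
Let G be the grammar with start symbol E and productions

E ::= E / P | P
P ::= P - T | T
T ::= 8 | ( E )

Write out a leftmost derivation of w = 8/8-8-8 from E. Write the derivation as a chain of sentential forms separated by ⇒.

E ⇒ E/P   [E ::= E / P]
E/P ⇒ P/P   [E ::= P]
P/P ⇒ T/P   [P ::= T]
T/P ⇒ 8/P   [T ::= 8]
8/P ⇒ 8/P-T   [P ::= P - T]
8/P-T ⇒ 8/P-T-T   [P ::= P - T]
8/P-T-T ⇒ 8/T-T-T   [P ::= T]
8/T-T-T ⇒ 8/8-T-T   [T ::= 8]
8/8-T-T ⇒ 8/8-8-T   [T ::= 8]
8/8-8-T ⇒ 8/8-8-8   [T ::= 8]

E ⇒ E/P ⇒ P/P ⇒ T/P ⇒ 8/P ⇒ 8/P-T ⇒ 8/P-T-T ⇒ 8/T-T-T ⇒ 8/8-T-T ⇒ 8/8-8-T ⇒ 8/8-8-8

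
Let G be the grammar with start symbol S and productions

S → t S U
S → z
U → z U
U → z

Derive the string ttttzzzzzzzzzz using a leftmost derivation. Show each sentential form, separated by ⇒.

S ⇒ tSU   [S → t S U]
tSU ⇒ ttSUU   [S → t S U]
ttSUU ⇒ tttSUUU   [S → t S U]
tttSUUU ⇒ ttttSUUUU   [S → t S U]
ttttSUUUU ⇒ ttttzUUUU   [S → z]
ttttzUUUU ⇒ ttttzzUUUU   [U → z U]
ttttzzUUUU ⇒ ttttzzzUUUU   [U → z U]
ttttzzzUUUU ⇒ ttttzzzzUUU   [U → z]
ttttzzzzUUU ⇒ ttttzzzzzUUU   [U → z U]
ttttzzzzzUUU ⇒ ttttzzzzzzUUU   [U → z U]
ttttzzzzzzUUU ⇒ ttttzzzzzzzUU   [U → z]
ttttzzzzzzzUU ⇒ ttttzzzzzzzzU   [U → z]
ttttzzzzzzzzU ⇒ ttttzzzzzzzzzU   [U → z U]
ttttzzzzzzzzzU ⇒ ttttzzzzzzzzzz   [U → z]

S⇒tSU⇒ttSUU⇒tttSUUU⇒ttttSUUUU⇒ttttzUUUU⇒ttttzzUUUU⇒ttttzzzUUUU⇒ttttzzzzUUU⇒ttttzzzzzUUU⇒ttttzzzzzzUUU⇒ttttzzzzzzzUU⇒ttttzzzzzzzzU⇒ttttzzzzzzzzzU⇒ttttzzzzzzzzzz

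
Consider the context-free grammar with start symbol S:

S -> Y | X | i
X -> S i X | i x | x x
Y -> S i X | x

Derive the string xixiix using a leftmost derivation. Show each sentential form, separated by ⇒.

S ⇒ Y   [S -> Y]
Y ⇒ SiX   [Y -> S i X]
SiX ⇒ YiX   [S -> Y]
YiX ⇒ xiX   [Y -> x]
xiX ⇒ xiSiX   [X -> S i X]
xiSiX ⇒ xiYiX   [S -> Y]
xiYiX ⇒ xixiX   [Y -> x]
xixiX ⇒ xixiix   [X -> i x]

S ⇒ Y ⇒ SiX ⇒ YiX ⇒ xiX ⇒ xiSiX ⇒ xiYiX ⇒ xixiX ⇒ xixiix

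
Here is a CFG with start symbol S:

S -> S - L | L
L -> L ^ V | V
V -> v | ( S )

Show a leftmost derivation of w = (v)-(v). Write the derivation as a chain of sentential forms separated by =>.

S => S-L   [S -> S - L]
S-L => L-L   [S -> L]
L-L => V-L   [L -> V]
V-L => (S)-L   [V -> ( S )]
(S)-L => (L)-L   [S -> L]
(L)-L => (V)-L   [L -> V]
(V)-L => (v)-L   [V -> v]
(v)-L => (v)-V   [L -> V]
(v)-V => (v)-(S)   [V -> ( S )]
(v)-(S) => (v)-(L)   [S -> L]
(v)-(L) => (v)-(V)   [L -> V]
(v)-(V) => (v)-(v)   [V -> v]

S => S-L => L-L => V-L => (S)-L => (L)-L => (V)-L => (v)-L => (v)-V => (v)-(S) => (v)-(L) => (v)-(V) => (v)-(v)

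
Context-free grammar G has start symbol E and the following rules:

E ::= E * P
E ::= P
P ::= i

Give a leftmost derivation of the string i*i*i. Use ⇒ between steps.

E ⇒ E*P   [E ::= E * P]
E*P ⇒ E*P*P   [E ::= E * P]
E*P*P ⇒ P*P*P   [E ::= P]
P*P*P ⇒ i*P*P   [P ::= i]
i*P*P ⇒ i*i*P   [P ::= i]
i*i*P ⇒ i*i*i   [P ::= i]

E ⇒ E*P ⇒ E*P*P ⇒ P*P*P ⇒ i*P*P ⇒ i*i*P ⇒ i*i*i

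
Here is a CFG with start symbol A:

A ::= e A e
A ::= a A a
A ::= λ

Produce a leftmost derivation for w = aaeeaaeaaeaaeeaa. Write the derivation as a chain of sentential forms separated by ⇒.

A ⇒ aAa   [A ::= a A a]
aAa ⇒ aaAaa   [A ::= a A a]
aaAaa ⇒ aaeAeaa   [A ::= e A e]
aaeAeaa ⇒ aaeeAeeaa   [A ::= e A e]
aaeeAeeaa ⇒ aaeeaAaeeaa   [A ::= a A a]
aaeeaAaeeaa ⇒ aaeeaaAaaeeaa   [A ::= a A a]
aaeeaaAaaeeaa ⇒ aaeeaaeAeaaeeaa   [A ::= e A e]
aaeeaaeAeaaeeaa ⇒ aaeeaaeaAaeaaeeaa   [A ::= a A a]
aaeeaaeaAaeaaeeaa ⇒ aaeeaaeaaeaaeeaa   [A ::= λ]

A ⇒ aAa ⇒ aaAaa ⇒ aaeAeaa ⇒ aaeeAeeaa ⇒ aaeeaAaeeaa ⇒ aaeeaaAaaeeaa ⇒ aaeeaaeAeaaeeaa ⇒ aaeeaaeaAaeaaeeaa ⇒ aaeeaaeaaeaaeeaa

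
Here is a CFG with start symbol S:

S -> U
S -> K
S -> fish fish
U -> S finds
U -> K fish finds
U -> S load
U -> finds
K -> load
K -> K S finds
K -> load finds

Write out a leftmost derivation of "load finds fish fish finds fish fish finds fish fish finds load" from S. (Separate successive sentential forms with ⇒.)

S ⇒ U ⇒ S load ⇒ K load ⇒ K S finds load ⇒ K S finds S finds load ⇒ K S finds S finds S finds load ⇒ load finds S finds S finds S finds load ⇒ load finds fish fish finds S finds S finds load ⇒ load finds fish fish finds fish fish finds S finds load ⇒ load finds fish fish finds fish fish finds fish fish finds load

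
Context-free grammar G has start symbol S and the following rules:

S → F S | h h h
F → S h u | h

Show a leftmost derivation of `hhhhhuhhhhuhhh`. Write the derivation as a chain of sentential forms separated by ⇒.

S⇒FS⇒ShuS⇒FShuS⇒ShuShuS⇒FShuShuS⇒hShuShuS⇒hhhhhuShuS⇒hhhhhuhhhhuS⇒hhhhhuhhhhuhhh

S ⇒ FS   [S → F S]
FS ⇒ ShuS   [F → S h u]
ShuS ⇒ FShuS   [S → F S]
FShuS ⇒ ShuShuS   [F → S h u]
ShuShuS ⇒ FShuShuS   [S → F S]
FShuShuS ⇒ hShuShuS   [F → h]
hShuShuS ⇒ hhhhhuShuS   [S → h h h]
hhhhhuShuS ⇒ hhhhhuhhhhuS   [S → h h h]
hhhhhuhhhhuS ⇒ hhhhhuhhhhuhhh   [S → h h h]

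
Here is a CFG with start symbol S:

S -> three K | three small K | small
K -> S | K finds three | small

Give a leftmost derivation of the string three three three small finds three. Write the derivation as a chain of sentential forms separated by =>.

S => three K => three S => three three K => three three K finds three => three three S finds three => three three three K finds three => three three three small finds three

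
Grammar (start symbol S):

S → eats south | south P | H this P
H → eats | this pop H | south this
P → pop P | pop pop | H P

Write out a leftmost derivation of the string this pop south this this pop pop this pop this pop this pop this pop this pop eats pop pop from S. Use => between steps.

S => H this P => this pop H this P => this pop south this this P => this pop south this this pop P => this pop south this this pop pop P => this pop south this this pop pop H P => this pop south this this pop pop this pop H P => this pop south this this pop pop this pop this pop H P => this pop south this this pop pop this pop this pop this pop H P => this pop south this this pop pop this pop this pop this pop this pop H P => this pop south this this pop pop this pop this pop this pop this pop this pop H P => this pop south this this pop pop this pop this pop this pop this pop this pop eats P => this pop south this this pop pop this pop this pop this pop this pop this pop eats pop pop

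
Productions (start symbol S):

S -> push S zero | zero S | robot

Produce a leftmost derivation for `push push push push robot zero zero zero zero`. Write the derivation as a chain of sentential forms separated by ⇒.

S ⇒ push S zero ⇒ push push S zero zero ⇒ push push push S zero zero zero ⇒ push push push push S zero zero zero zero ⇒ push push push push robot zero zero zero zero

S ⇒ push S zero   [S -> push S zero]
push S zero ⇒ push push S zero zero   [S -> push S zero]
push push S zero zero ⇒ push push push S zero zero zero   [S -> push S zero]
push push push S zero zero zero ⇒ push push push push S zero zero zero zero   [S -> push S zero]
push push push push S zero zero zero zero ⇒ push push push push robot zero zero zero zero   [S -> robot]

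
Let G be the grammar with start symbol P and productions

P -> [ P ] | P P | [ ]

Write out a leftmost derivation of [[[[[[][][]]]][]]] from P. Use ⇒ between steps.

P⇒[P]⇒[[P]]⇒[[PP]]⇒[[[P]P]]⇒[[[[P]]P]]⇒[[[[[P]]]P]]⇒[[[[[PP]]]P]]⇒[[[[[PPP]]]P]]⇒[[[[[[]PP]]]P]]⇒[[[[[[][]P]]]P]]⇒[[[[[[][][]]]]P]]⇒[[[[[[][][]]]][]]]

P ⇒ [P]   [P -> [ P ]]
[P] ⇒ [[P]]   [P -> [ P ]]
[[P]] ⇒ [[PP]]   [P -> P P]
[[PP]] ⇒ [[[P]P]]   [P -> [ P ]]
[[[P]P]] ⇒ [[[[P]]P]]   [P -> [ P ]]
[[[[P]]P]] ⇒ [[[[[P]]]P]]   [P -> [ P ]]
[[[[[P]]]P]] ⇒ [[[[[PP]]]P]]   [P -> P P]
[[[[[PP]]]P]] ⇒ [[[[[PPP]]]P]]   [P -> P P]
[[[[[PPP]]]P]] ⇒ [[[[[[]PP]]]P]]   [P -> [ ]]
[[[[[[]PP]]]P]] ⇒ [[[[[[][]P]]]P]]   [P -> [ ]]
[[[[[[][]P]]]P]] ⇒ [[[[[[][][]]]]P]]   [P -> [ ]]
[[[[[[][][]]]]P]] ⇒ [[[[[[][][]]]][]]]   [P -> [ ]]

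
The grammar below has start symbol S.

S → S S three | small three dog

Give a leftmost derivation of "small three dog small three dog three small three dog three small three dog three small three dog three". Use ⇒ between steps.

S ⇒ S S three ⇒ S S three S three ⇒ S S three S three S three ⇒ S S three S three S three S three ⇒ small three dog S three S three S three S three ⇒ small three dog small three dog three S three S three S three ⇒ small three dog small three dog three small three dog three S three S three ⇒ small three dog small three dog three small three dog three small three dog three S three ⇒ small three dog small three dog three small three dog three small three dog three small three dog three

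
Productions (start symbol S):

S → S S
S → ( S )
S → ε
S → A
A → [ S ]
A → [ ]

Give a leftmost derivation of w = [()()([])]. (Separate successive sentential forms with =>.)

S=>A=>[S]=>[SS]=>[SSS]=>[(S)SS]=>[()SS]=>[()(S)S]=>[()()S]=>[()()(S)]=>[()()(A)]=>[()()([])]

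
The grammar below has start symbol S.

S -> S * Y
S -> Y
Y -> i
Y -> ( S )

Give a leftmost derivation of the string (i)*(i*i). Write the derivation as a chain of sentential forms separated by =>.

S => S*Y => Y*Y => (S)*Y => (Y)*Y => (i)*Y => (i)*(S) => (i)*(S*Y) => (i)*(Y*Y) => (i)*(i*Y) => (i)*(i*i)

S => S*Y   [S -> S * Y]
S*Y => Y*Y   [S -> Y]
Y*Y => (S)*Y   [Y -> ( S )]
(S)*Y => (Y)*Y   [S -> Y]
(Y)*Y => (i)*Y   [Y -> i]
(i)*Y => (i)*(S)   [Y -> ( S )]
(i)*(S) => (i)*(S*Y)   [S -> S * Y]
(i)*(S*Y) => (i)*(Y*Y)   [S -> Y]
(i)*(Y*Y) => (i)*(i*Y)   [Y -> i]
(i)*(i*Y) => (i)*(i*i)   [Y -> i]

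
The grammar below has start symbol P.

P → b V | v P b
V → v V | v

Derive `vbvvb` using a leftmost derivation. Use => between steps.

P => vPb   [P → v P b]
vPb => vbVb   [P → b V]
vbVb => vbvVb   [V → v V]
vbvVb => vbvvb   [V → v]

P => vPb => vbVb => vbvVb => vbvvb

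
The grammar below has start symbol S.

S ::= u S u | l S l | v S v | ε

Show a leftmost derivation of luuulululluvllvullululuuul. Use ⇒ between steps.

S ⇒ lSl ⇒ luSul ⇒ luuSuul ⇒ luuuSuuul ⇒ luuulSluuul ⇒ luuuluSuluuul ⇒ luuululSluluuul ⇒ luuululuSululuuul ⇒ luuulululSlululuuul ⇒ luuululullSllululuuul ⇒ luuulululluSullululuuul ⇒ luuulululluvSvullululuuul ⇒ luuulululluvlSlvullululuuul ⇒ luuulululluvllvullululuuul

S ⇒ lSl   [S ::= l S l]
lSl ⇒ luSul   [S ::= u S u]
luSul ⇒ luuSuul   [S ::= u S u]
luuSuul ⇒ luuuSuuul   [S ::= u S u]
luuuSuuul ⇒ luuulSluuul   [S ::= l S l]
luuulSluuul ⇒ luuuluSuluuul   [S ::= u S u]
luuuluSuluuul ⇒ luuululSluluuul   [S ::= l S l]
luuululSluluuul ⇒ luuululuSululuuul   [S ::= u S u]
luuululuSululuuul ⇒ luuulululSlululuuul   [S ::= l S l]
luuulululSlululuuul ⇒ luuululullSllululuuul   [S ::= l S l]
luuululullSllululuuul ⇒ luuulululluSullululuuul   [S ::= u S u]
luuulululluSullululuuul ⇒ luuulululluvSvullululuuul   [S ::= v S v]
luuulululluvSvullululuuul ⇒ luuulululluvlSlvullululuuul   [S ::= l S l]
luuulululluvlSlvullululuuul ⇒ luuulululluvllvullululuuul   [S ::= ε]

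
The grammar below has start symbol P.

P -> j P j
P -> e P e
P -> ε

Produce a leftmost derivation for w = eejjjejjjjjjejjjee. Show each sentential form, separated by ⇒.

P ⇒ ePe ⇒ eePee ⇒ eejPjee ⇒ eejjPjjee ⇒ eejjjPjjjee ⇒ eejjjePejjjee ⇒ eejjjejPjejjjee ⇒ eejjjejjPjjejjjee ⇒ eejjjejjjPjjjejjjee ⇒ eejjjejjjjjjejjjee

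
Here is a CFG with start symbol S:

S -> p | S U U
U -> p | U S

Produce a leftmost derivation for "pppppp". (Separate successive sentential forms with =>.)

S=>SUU=>SUUUU=>pUUUU=>pUSUUU=>ppSUUU=>pppUUU=>ppppUU=>pppppU=>pppppp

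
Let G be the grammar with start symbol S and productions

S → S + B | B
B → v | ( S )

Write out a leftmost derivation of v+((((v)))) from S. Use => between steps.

S => S+B   [S → S + B]
S+B => B+B   [S → B]
B+B => v+B   [B → v]
v+B => v+(S)   [B → ( S )]
v+(S) => v+(B)   [S → B]
v+(B) => v+((S))   [B → ( S )]
v+((S)) => v+((B))   [S → B]
v+((B)) => v+(((S)))   [B → ( S )]
v+(((S))) => v+(((B)))   [S → B]
v+(((B))) => v+((((S))))   [B → ( S )]
v+((((S)))) => v+((((B))))   [S → B]
v+((((B)))) => v+((((v))))   [B → v]

S => S+B => B+B => v+B => v+(S) => v+(B) => v+((S)) => v+((B)) => v+(((S))) => v+(((B))) => v+((((S)))) => v+((((B)))) => v+((((v))))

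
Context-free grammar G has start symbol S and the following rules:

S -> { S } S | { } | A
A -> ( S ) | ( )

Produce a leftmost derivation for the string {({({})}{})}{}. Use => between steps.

S => {S}S   [S -> { S } S]
{S}S => {A}S   [S -> A]
{A}S => {(S)}S   [A -> ( S )]
{(S)}S => {({S}S)}S   [S -> { S } S]
{({S}S)}S => {({A}S)}S   [S -> A]
{({A}S)}S => {({(S)}S)}S   [A -> ( S )]
{({(S)}S)}S => {({({})}S)}S   [S -> { }]
{({({})}S)}S => {({({})}{})}S   [S -> { }]
{({({})}{})}S => {({({})}{})}{}   [S -> { }]

S => {S}S => {A}S => {(S)}S => {({S}S)}S => {({A}S)}S => {({(S)}S)}S => {({({})}S)}S => {({({})}{})}S => {({({})}{})}{}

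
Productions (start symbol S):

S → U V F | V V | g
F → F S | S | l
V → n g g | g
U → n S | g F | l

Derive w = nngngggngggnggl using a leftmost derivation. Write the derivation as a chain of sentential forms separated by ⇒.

S ⇒ UVF ⇒ nSVF ⇒ nUVFVF ⇒ nnSVFVF ⇒ nnVVVFVF ⇒ nngVVFVF ⇒ nngnggVFVF ⇒ nngngggFVF ⇒ nngngggSVF ⇒ nngngggVVVF ⇒ nngngggnggVVF ⇒ nngngggngggVF ⇒ nngngggngggnggF ⇒ nngngggngggnggl

S ⇒ UVF   [S → U V F]
UVF ⇒ nSVF   [U → n S]
nSVF ⇒ nUVFVF   [S → U V F]
nUVFVF ⇒ nnSVFVF   [U → n S]
nnSVFVF ⇒ nnVVVFVF   [S → V V]
nnVVVFVF ⇒ nngVVFVF   [V → g]
nngVVFVF ⇒ nngnggVFVF   [V → n g g]
nngnggVFVF ⇒ nngngggFVF   [V → g]
nngngggFVF ⇒ nngngggSVF   [F → S]
nngngggSVF ⇒ nngngggVVVF   [S → V V]
nngngggVVVF ⇒ nngngggnggVVF   [V → n g g]
nngngggnggVVF ⇒ nngngggngggVF   [V → g]
nngngggngggVF ⇒ nngngggngggnggF   [V → n g g]
nngngggngggnggF ⇒ nngngggngggnggl   [F → l]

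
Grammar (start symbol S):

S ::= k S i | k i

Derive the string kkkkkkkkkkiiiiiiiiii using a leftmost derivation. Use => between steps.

S => kSi => kkSii => kkkSiii => kkkkSiiii => kkkkkSiiiii => kkkkkkSiiiiii => kkkkkkkSiiiiiii => kkkkkkkkSiiiiiiii => kkkkkkkkkSiiiiiiiii => kkkkkkkkkkiiiiiiiiii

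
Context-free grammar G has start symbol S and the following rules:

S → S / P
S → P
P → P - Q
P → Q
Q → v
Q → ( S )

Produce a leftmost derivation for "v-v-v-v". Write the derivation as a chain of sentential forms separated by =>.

S => P => P-Q => P-Q-Q => P-Q-Q-Q => Q-Q-Q-Q => v-Q-Q-Q => v-v-Q-Q => v-v-v-Q => v-v-v-v

S => P   [S → P]
P => P-Q   [P → P - Q]
P-Q => P-Q-Q   [P → P - Q]
P-Q-Q => P-Q-Q-Q   [P → P - Q]
P-Q-Q-Q => Q-Q-Q-Q   [P → Q]
Q-Q-Q-Q => v-Q-Q-Q   [Q → v]
v-Q-Q-Q => v-v-Q-Q   [Q → v]
v-v-Q-Q => v-v-v-Q   [Q → v]
v-v-v-Q => v-v-v-v   [Q → v]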